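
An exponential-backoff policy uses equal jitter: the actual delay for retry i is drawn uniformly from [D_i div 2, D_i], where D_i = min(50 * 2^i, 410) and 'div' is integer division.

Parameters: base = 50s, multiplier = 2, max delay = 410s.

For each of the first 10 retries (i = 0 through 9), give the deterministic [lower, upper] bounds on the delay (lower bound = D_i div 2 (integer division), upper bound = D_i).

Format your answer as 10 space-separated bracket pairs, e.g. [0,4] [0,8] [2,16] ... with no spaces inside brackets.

Answer: [25,50] [50,100] [100,200] [200,400] [205,410] [205,410] [205,410] [205,410] [205,410] [205,410]

Derivation:
Computing bounds per retry:
  i=0: D_i=min(50*2^0,410)=50, bounds=[25,50]
  i=1: D_i=min(50*2^1,410)=100, bounds=[50,100]
  i=2: D_i=min(50*2^2,410)=200, bounds=[100,200]
  i=3: D_i=min(50*2^3,410)=400, bounds=[200,400]
  i=4: D_i=min(50*2^4,410)=410, bounds=[205,410]
  i=5: D_i=min(50*2^5,410)=410, bounds=[205,410]
  i=6: D_i=min(50*2^6,410)=410, bounds=[205,410]
  i=7: D_i=min(50*2^7,410)=410, bounds=[205,410]
  i=8: D_i=min(50*2^8,410)=410, bounds=[205,410]
  i=9: D_i=min(50*2^9,410)=410, bounds=[205,410]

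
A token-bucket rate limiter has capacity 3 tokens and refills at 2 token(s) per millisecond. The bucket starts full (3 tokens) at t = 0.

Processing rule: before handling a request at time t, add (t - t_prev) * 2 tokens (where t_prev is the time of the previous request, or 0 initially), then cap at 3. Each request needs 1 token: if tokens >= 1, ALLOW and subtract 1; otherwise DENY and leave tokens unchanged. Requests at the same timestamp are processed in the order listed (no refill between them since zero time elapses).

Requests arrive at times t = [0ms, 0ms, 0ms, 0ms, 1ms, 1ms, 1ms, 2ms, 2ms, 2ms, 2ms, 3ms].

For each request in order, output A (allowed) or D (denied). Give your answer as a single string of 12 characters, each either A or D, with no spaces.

Answer: AAADAADAADDA

Derivation:
Simulating step by step:
  req#1 t=0ms: ALLOW
  req#2 t=0ms: ALLOW
  req#3 t=0ms: ALLOW
  req#4 t=0ms: DENY
  req#5 t=1ms: ALLOW
  req#6 t=1ms: ALLOW
  req#7 t=1ms: DENY
  req#8 t=2ms: ALLOW
  req#9 t=2ms: ALLOW
  req#10 t=2ms: DENY
  req#11 t=2ms: DENY
  req#12 t=3ms: ALLOW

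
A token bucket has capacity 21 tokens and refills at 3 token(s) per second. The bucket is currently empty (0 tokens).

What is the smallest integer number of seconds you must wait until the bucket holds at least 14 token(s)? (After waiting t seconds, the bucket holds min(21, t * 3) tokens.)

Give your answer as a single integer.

Answer: 5

Derivation:
Need t * 3 >= 14, so t >= 14/3.
Smallest integer t = ceil(14/3) = 5.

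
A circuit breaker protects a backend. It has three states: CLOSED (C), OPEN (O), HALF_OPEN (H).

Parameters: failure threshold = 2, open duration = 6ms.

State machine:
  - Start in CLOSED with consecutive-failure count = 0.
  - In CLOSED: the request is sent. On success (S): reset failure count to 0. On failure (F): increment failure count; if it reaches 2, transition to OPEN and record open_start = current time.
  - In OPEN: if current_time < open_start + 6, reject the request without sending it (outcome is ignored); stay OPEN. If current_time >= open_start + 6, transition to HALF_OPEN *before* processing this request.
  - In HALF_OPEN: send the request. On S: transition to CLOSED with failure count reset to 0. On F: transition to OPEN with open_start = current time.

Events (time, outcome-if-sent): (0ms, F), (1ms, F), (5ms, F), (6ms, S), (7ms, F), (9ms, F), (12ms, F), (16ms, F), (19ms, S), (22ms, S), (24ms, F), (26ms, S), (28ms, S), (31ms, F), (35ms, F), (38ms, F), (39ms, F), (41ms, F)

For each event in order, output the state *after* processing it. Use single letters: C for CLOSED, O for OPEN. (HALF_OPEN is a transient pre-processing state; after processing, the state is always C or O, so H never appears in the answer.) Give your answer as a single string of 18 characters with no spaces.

State after each event:
  event#1 t=0ms outcome=F: state=CLOSED
  event#2 t=1ms outcome=F: state=OPEN
  event#3 t=5ms outcome=F: state=OPEN
  event#4 t=6ms outcome=S: state=OPEN
  event#5 t=7ms outcome=F: state=OPEN
  event#6 t=9ms outcome=F: state=OPEN
  event#7 t=12ms outcome=F: state=OPEN
  event#8 t=16ms outcome=F: state=OPEN
  event#9 t=19ms outcome=S: state=OPEN
  event#10 t=22ms outcome=S: state=CLOSED
  event#11 t=24ms outcome=F: state=CLOSED
  event#12 t=26ms outcome=S: state=CLOSED
  event#13 t=28ms outcome=S: state=CLOSED
  event#14 t=31ms outcome=F: state=CLOSED
  event#15 t=35ms outcome=F: state=OPEN
  event#16 t=38ms outcome=F: state=OPEN
  event#17 t=39ms outcome=F: state=OPEN
  event#18 t=41ms outcome=F: state=OPEN

Answer: COOOOOOOOCCCCCOOOO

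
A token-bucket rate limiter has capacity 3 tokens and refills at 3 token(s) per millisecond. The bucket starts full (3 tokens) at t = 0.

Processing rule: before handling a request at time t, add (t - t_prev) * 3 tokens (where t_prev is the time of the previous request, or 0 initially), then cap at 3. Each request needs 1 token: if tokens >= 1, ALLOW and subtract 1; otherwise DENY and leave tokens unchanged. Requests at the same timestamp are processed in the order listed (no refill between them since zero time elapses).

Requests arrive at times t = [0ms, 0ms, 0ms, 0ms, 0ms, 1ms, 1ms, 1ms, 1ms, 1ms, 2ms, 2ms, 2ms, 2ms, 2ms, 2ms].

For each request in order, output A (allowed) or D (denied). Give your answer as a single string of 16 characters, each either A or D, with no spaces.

Simulating step by step:
  req#1 t=0ms: ALLOW
  req#2 t=0ms: ALLOW
  req#3 t=0ms: ALLOW
  req#4 t=0ms: DENY
  req#5 t=0ms: DENY
  req#6 t=1ms: ALLOW
  req#7 t=1ms: ALLOW
  req#8 t=1ms: ALLOW
  req#9 t=1ms: DENY
  req#10 t=1ms: DENY
  req#11 t=2ms: ALLOW
  req#12 t=2ms: ALLOW
  req#13 t=2ms: ALLOW
  req#14 t=2ms: DENY
  req#15 t=2ms: DENY
  req#16 t=2ms: DENY

Answer: AAADDAAADDAAADDD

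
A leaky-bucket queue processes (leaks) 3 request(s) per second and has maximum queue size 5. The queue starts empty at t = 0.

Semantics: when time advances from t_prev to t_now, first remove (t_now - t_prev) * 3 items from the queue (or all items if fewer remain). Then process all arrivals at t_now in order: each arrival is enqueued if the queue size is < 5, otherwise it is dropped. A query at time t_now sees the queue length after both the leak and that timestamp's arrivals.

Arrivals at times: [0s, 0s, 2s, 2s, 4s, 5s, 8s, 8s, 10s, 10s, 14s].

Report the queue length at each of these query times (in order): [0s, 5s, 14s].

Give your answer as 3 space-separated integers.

Queue lengths at query times:
  query t=0s: backlog = 2
  query t=5s: backlog = 1
  query t=14s: backlog = 1

Answer: 2 1 1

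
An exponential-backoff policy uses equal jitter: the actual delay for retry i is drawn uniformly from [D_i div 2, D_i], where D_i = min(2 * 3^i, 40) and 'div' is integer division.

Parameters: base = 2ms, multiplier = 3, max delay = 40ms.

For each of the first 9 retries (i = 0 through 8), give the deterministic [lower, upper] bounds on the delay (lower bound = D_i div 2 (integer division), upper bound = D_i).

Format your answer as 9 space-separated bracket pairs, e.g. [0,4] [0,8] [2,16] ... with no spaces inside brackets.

Computing bounds per retry:
  i=0: D_i=min(2*3^0,40)=2, bounds=[1,2]
  i=1: D_i=min(2*3^1,40)=6, bounds=[3,6]
  i=2: D_i=min(2*3^2,40)=18, bounds=[9,18]
  i=3: D_i=min(2*3^3,40)=40, bounds=[20,40]
  i=4: D_i=min(2*3^4,40)=40, bounds=[20,40]
  i=5: D_i=min(2*3^5,40)=40, bounds=[20,40]
  i=6: D_i=min(2*3^6,40)=40, bounds=[20,40]
  i=7: D_i=min(2*3^7,40)=40, bounds=[20,40]
  i=8: D_i=min(2*3^8,40)=40, bounds=[20,40]

Answer: [1,2] [3,6] [9,18] [20,40] [20,40] [20,40] [20,40] [20,40] [20,40]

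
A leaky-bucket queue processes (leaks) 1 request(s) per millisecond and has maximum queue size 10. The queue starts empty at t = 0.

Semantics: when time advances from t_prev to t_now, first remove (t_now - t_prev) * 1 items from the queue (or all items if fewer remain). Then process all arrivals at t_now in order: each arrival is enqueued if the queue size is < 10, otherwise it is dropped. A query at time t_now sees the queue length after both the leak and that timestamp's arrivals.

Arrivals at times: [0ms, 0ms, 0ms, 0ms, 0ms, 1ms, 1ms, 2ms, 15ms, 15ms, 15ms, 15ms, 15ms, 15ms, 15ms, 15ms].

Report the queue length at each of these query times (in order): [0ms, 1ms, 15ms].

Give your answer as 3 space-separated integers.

Queue lengths at query times:
  query t=0ms: backlog = 5
  query t=1ms: backlog = 6
  query t=15ms: backlog = 8

Answer: 5 6 8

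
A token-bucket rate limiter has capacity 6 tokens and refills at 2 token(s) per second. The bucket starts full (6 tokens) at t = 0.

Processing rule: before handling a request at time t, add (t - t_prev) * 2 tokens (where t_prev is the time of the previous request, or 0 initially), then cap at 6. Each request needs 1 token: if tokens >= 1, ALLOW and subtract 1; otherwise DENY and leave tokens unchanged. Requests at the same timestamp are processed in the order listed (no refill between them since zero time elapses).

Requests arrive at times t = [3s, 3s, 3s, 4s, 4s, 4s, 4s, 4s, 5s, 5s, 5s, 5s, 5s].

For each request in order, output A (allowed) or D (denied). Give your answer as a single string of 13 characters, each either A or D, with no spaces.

Simulating step by step:
  req#1 t=3s: ALLOW
  req#2 t=3s: ALLOW
  req#3 t=3s: ALLOW
  req#4 t=4s: ALLOW
  req#5 t=4s: ALLOW
  req#6 t=4s: ALLOW
  req#7 t=4s: ALLOW
  req#8 t=4s: ALLOW
  req#9 t=5s: ALLOW
  req#10 t=5s: ALLOW
  req#11 t=5s: DENY
  req#12 t=5s: DENY
  req#13 t=5s: DENY

Answer: AAAAAAAAAADDD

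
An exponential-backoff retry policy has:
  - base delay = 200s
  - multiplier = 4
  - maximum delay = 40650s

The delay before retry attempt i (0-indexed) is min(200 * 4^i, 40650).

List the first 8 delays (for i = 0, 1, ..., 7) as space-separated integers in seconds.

Computing each delay:
  i=0: min(200*4^0, 40650) = 200
  i=1: min(200*4^1, 40650) = 800
  i=2: min(200*4^2, 40650) = 3200
  i=3: min(200*4^3, 40650) = 12800
  i=4: min(200*4^4, 40650) = 40650
  i=5: min(200*4^5, 40650) = 40650
  i=6: min(200*4^6, 40650) = 40650
  i=7: min(200*4^7, 40650) = 40650

Answer: 200 800 3200 12800 40650 40650 40650 40650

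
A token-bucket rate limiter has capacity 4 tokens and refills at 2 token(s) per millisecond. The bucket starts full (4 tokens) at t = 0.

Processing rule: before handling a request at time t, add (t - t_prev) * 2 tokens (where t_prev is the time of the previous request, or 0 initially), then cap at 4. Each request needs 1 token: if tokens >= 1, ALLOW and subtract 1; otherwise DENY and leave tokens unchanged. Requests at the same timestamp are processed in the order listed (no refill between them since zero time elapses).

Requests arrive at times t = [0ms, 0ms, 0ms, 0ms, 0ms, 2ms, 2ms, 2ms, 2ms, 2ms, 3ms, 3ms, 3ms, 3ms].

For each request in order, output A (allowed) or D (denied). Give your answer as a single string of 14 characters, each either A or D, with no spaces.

Answer: AAAADAAAADAADD

Derivation:
Simulating step by step:
  req#1 t=0ms: ALLOW
  req#2 t=0ms: ALLOW
  req#3 t=0ms: ALLOW
  req#4 t=0ms: ALLOW
  req#5 t=0ms: DENY
  req#6 t=2ms: ALLOW
  req#7 t=2ms: ALLOW
  req#8 t=2ms: ALLOW
  req#9 t=2ms: ALLOW
  req#10 t=2ms: DENY
  req#11 t=3ms: ALLOW
  req#12 t=3ms: ALLOW
  req#13 t=3ms: DENY
  req#14 t=3ms: DENY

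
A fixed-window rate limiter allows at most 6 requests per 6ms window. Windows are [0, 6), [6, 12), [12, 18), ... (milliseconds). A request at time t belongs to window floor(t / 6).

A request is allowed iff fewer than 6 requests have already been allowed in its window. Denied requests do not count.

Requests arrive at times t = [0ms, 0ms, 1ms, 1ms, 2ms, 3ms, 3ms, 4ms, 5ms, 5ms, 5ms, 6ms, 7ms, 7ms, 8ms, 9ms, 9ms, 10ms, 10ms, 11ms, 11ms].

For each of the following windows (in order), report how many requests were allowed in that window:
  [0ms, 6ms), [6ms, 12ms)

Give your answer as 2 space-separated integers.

Processing requests:
  req#1 t=0ms (window 0): ALLOW
  req#2 t=0ms (window 0): ALLOW
  req#3 t=1ms (window 0): ALLOW
  req#4 t=1ms (window 0): ALLOW
  req#5 t=2ms (window 0): ALLOW
  req#6 t=3ms (window 0): ALLOW
  req#7 t=3ms (window 0): DENY
  req#8 t=4ms (window 0): DENY
  req#9 t=5ms (window 0): DENY
  req#10 t=5ms (window 0): DENY
  req#11 t=5ms (window 0): DENY
  req#12 t=6ms (window 1): ALLOW
  req#13 t=7ms (window 1): ALLOW
  req#14 t=7ms (window 1): ALLOW
  req#15 t=8ms (window 1): ALLOW
  req#16 t=9ms (window 1): ALLOW
  req#17 t=9ms (window 1): ALLOW
  req#18 t=10ms (window 1): DENY
  req#19 t=10ms (window 1): DENY
  req#20 t=11ms (window 1): DENY
  req#21 t=11ms (window 1): DENY

Allowed counts by window: 6 6

Answer: 6 6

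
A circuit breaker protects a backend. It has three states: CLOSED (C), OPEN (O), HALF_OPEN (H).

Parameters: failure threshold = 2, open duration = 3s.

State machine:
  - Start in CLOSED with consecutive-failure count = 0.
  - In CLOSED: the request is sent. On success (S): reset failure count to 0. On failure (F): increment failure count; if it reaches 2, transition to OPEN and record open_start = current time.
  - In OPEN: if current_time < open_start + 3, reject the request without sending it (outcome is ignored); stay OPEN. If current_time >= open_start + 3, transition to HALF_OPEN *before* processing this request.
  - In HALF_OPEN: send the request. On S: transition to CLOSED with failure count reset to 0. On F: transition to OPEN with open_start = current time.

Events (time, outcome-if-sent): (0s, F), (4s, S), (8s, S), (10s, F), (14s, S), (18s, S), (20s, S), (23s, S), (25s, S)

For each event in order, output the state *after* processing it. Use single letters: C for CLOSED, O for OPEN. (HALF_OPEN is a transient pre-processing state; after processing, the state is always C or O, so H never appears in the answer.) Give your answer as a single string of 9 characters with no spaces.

State after each event:
  event#1 t=0s outcome=F: state=CLOSED
  event#2 t=4s outcome=S: state=CLOSED
  event#3 t=8s outcome=S: state=CLOSED
  event#4 t=10s outcome=F: state=CLOSED
  event#5 t=14s outcome=S: state=CLOSED
  event#6 t=18s outcome=S: state=CLOSED
  event#7 t=20s outcome=S: state=CLOSED
  event#8 t=23s outcome=S: state=CLOSED
  event#9 t=25s outcome=S: state=CLOSED

Answer: CCCCCCCCC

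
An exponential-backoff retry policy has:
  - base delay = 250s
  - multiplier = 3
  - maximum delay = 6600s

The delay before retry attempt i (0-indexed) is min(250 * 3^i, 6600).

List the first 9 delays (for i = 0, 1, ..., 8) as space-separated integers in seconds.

Answer: 250 750 2250 6600 6600 6600 6600 6600 6600

Derivation:
Computing each delay:
  i=0: min(250*3^0, 6600) = 250
  i=1: min(250*3^1, 6600) = 750
  i=2: min(250*3^2, 6600) = 2250
  i=3: min(250*3^3, 6600) = 6600
  i=4: min(250*3^4, 6600) = 6600
  i=5: min(250*3^5, 6600) = 6600
  i=6: min(250*3^6, 6600) = 6600
  i=7: min(250*3^7, 6600) = 6600
  i=8: min(250*3^8, 6600) = 6600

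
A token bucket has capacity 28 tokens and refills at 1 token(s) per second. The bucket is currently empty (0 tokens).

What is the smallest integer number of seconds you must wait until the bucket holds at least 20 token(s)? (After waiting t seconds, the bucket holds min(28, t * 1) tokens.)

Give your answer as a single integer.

Need t * 1 >= 20, so t >= 20/1.
Smallest integer t = ceil(20/1) = 20.

Answer: 20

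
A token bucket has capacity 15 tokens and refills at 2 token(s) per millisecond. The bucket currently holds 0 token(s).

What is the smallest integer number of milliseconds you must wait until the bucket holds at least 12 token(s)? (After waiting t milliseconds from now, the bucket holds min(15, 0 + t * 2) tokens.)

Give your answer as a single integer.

Need 0 + t * 2 >= 12, so t >= 12/2.
Smallest integer t = ceil(12/2) = 6.

Answer: 6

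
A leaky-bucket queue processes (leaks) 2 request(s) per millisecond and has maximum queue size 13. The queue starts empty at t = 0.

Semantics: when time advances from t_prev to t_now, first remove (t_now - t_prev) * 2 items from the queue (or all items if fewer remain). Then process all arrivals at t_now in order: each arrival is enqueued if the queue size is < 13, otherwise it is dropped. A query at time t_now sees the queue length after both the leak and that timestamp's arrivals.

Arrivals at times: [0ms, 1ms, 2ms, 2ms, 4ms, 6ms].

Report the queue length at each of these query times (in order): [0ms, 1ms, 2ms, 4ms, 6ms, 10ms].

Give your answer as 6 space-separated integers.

Queue lengths at query times:
  query t=0ms: backlog = 1
  query t=1ms: backlog = 1
  query t=2ms: backlog = 2
  query t=4ms: backlog = 1
  query t=6ms: backlog = 1
  query t=10ms: backlog = 0

Answer: 1 1 2 1 1 0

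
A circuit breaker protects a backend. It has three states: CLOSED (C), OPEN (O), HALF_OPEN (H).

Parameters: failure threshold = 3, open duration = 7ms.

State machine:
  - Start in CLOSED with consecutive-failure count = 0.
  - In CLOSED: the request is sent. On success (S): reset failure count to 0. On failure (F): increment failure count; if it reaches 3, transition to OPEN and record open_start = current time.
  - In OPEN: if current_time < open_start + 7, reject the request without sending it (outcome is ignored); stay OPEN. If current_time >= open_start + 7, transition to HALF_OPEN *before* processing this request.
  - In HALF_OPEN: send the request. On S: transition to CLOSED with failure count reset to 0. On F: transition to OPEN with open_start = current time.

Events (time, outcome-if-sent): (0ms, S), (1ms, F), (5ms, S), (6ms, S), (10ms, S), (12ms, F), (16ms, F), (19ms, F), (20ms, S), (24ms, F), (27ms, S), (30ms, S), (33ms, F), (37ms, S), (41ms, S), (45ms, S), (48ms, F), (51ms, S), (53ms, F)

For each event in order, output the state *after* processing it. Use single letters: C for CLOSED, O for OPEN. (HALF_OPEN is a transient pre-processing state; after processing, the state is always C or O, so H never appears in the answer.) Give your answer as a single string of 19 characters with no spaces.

Answer: CCCCCCCOOOCCCCCCCCC

Derivation:
State after each event:
  event#1 t=0ms outcome=S: state=CLOSED
  event#2 t=1ms outcome=F: state=CLOSED
  event#3 t=5ms outcome=S: state=CLOSED
  event#4 t=6ms outcome=S: state=CLOSED
  event#5 t=10ms outcome=S: state=CLOSED
  event#6 t=12ms outcome=F: state=CLOSED
  event#7 t=16ms outcome=F: state=CLOSED
  event#8 t=19ms outcome=F: state=OPEN
  event#9 t=20ms outcome=S: state=OPEN
  event#10 t=24ms outcome=F: state=OPEN
  event#11 t=27ms outcome=S: state=CLOSED
  event#12 t=30ms outcome=S: state=CLOSED
  event#13 t=33ms outcome=F: state=CLOSED
  event#14 t=37ms outcome=S: state=CLOSED
  event#15 t=41ms outcome=S: state=CLOSED
  event#16 t=45ms outcome=S: state=CLOSED
  event#17 t=48ms outcome=F: state=CLOSED
  event#18 t=51ms outcome=S: state=CLOSED
  event#19 t=53ms outcome=F: state=CLOSED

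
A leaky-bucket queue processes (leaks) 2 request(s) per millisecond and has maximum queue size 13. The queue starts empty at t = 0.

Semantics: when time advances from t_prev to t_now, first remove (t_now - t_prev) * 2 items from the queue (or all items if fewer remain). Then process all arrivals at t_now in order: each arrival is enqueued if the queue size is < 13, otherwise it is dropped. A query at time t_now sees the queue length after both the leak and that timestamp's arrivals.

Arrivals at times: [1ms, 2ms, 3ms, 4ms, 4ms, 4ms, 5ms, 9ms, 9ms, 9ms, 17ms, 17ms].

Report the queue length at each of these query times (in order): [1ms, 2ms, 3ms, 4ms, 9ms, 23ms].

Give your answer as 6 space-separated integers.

Queue lengths at query times:
  query t=1ms: backlog = 1
  query t=2ms: backlog = 1
  query t=3ms: backlog = 1
  query t=4ms: backlog = 3
  query t=9ms: backlog = 3
  query t=23ms: backlog = 0

Answer: 1 1 1 3 3 0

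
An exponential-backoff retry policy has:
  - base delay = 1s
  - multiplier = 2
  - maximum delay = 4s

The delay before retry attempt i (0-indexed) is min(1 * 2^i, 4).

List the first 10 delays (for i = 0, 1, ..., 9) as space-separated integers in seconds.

Computing each delay:
  i=0: min(1*2^0, 4) = 1
  i=1: min(1*2^1, 4) = 2
  i=2: min(1*2^2, 4) = 4
  i=3: min(1*2^3, 4) = 4
  i=4: min(1*2^4, 4) = 4
  i=5: min(1*2^5, 4) = 4
  i=6: min(1*2^6, 4) = 4
  i=7: min(1*2^7, 4) = 4
  i=8: min(1*2^8, 4) = 4
  i=9: min(1*2^9, 4) = 4

Answer: 1 2 4 4 4 4 4 4 4 4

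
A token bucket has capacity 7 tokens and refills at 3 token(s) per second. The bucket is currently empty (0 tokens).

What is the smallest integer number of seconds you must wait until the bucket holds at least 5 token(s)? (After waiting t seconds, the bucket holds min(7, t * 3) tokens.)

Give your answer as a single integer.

Answer: 2

Derivation:
Need t * 3 >= 5, so t >= 5/3.
Smallest integer t = ceil(5/3) = 2.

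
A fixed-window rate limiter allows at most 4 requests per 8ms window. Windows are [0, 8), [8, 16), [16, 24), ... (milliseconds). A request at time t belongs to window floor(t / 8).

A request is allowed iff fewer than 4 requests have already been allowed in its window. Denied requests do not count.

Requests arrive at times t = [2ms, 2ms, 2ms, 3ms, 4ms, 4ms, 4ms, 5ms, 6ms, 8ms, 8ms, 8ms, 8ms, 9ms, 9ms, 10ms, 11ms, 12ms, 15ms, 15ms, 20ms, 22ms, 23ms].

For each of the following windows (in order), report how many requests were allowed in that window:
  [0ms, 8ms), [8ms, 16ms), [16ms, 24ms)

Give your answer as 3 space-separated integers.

Answer: 4 4 3

Derivation:
Processing requests:
  req#1 t=2ms (window 0): ALLOW
  req#2 t=2ms (window 0): ALLOW
  req#3 t=2ms (window 0): ALLOW
  req#4 t=3ms (window 0): ALLOW
  req#5 t=4ms (window 0): DENY
  req#6 t=4ms (window 0): DENY
  req#7 t=4ms (window 0): DENY
  req#8 t=5ms (window 0): DENY
  req#9 t=6ms (window 0): DENY
  req#10 t=8ms (window 1): ALLOW
  req#11 t=8ms (window 1): ALLOW
  req#12 t=8ms (window 1): ALLOW
  req#13 t=8ms (window 1): ALLOW
  req#14 t=9ms (window 1): DENY
  req#15 t=9ms (window 1): DENY
  req#16 t=10ms (window 1): DENY
  req#17 t=11ms (window 1): DENY
  req#18 t=12ms (window 1): DENY
  req#19 t=15ms (window 1): DENY
  req#20 t=15ms (window 1): DENY
  req#21 t=20ms (window 2): ALLOW
  req#22 t=22ms (window 2): ALLOW
  req#23 t=23ms (window 2): ALLOW

Allowed counts by window: 4 4 3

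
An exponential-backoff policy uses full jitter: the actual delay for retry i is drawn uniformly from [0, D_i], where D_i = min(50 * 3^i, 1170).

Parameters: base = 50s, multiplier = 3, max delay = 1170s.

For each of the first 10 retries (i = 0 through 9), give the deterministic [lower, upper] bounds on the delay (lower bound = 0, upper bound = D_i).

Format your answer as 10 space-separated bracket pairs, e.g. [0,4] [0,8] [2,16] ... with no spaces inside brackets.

Computing bounds per retry:
  i=0: D_i=min(50*3^0,1170)=50, bounds=[0,50]
  i=1: D_i=min(50*3^1,1170)=150, bounds=[0,150]
  i=2: D_i=min(50*3^2,1170)=450, bounds=[0,450]
  i=3: D_i=min(50*3^3,1170)=1170, bounds=[0,1170]
  i=4: D_i=min(50*3^4,1170)=1170, bounds=[0,1170]
  i=5: D_i=min(50*3^5,1170)=1170, bounds=[0,1170]
  i=6: D_i=min(50*3^6,1170)=1170, bounds=[0,1170]
  i=7: D_i=min(50*3^7,1170)=1170, bounds=[0,1170]
  i=8: D_i=min(50*3^8,1170)=1170, bounds=[0,1170]
  i=9: D_i=min(50*3^9,1170)=1170, bounds=[0,1170]

Answer: [0,50] [0,150] [0,450] [0,1170] [0,1170] [0,1170] [0,1170] [0,1170] [0,1170] [0,1170]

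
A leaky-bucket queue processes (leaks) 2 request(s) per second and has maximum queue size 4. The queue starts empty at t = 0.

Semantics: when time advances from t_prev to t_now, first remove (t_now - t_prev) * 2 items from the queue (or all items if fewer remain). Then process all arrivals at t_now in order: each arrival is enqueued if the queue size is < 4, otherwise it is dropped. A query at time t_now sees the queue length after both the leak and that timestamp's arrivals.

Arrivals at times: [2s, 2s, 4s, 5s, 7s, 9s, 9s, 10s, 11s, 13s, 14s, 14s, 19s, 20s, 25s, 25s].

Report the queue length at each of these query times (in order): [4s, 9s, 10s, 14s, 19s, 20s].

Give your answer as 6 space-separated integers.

Answer: 1 2 1 2 1 1

Derivation:
Queue lengths at query times:
  query t=4s: backlog = 1
  query t=9s: backlog = 2
  query t=10s: backlog = 1
  query t=14s: backlog = 2
  query t=19s: backlog = 1
  query t=20s: backlog = 1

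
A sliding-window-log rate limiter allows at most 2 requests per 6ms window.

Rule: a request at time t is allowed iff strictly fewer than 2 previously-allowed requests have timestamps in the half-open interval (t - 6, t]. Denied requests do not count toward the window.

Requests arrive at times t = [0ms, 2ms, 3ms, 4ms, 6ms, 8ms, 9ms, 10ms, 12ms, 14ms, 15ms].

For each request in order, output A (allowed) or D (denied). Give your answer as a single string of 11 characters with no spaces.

Answer: AADDAADDAAD

Derivation:
Tracking allowed requests in the window:
  req#1 t=0ms: ALLOW
  req#2 t=2ms: ALLOW
  req#3 t=3ms: DENY
  req#4 t=4ms: DENY
  req#5 t=6ms: ALLOW
  req#6 t=8ms: ALLOW
  req#7 t=9ms: DENY
  req#8 t=10ms: DENY
  req#9 t=12ms: ALLOW
  req#10 t=14ms: ALLOW
  req#11 t=15ms: DENY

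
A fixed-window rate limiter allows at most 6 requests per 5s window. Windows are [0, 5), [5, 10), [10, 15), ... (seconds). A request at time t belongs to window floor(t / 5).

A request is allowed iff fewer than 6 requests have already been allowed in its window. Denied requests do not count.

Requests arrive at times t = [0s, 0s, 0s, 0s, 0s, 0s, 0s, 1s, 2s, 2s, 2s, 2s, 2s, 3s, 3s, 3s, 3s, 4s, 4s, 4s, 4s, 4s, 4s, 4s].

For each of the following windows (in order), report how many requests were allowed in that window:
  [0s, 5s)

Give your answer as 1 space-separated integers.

Answer: 6

Derivation:
Processing requests:
  req#1 t=0s (window 0): ALLOW
  req#2 t=0s (window 0): ALLOW
  req#3 t=0s (window 0): ALLOW
  req#4 t=0s (window 0): ALLOW
  req#5 t=0s (window 0): ALLOW
  req#6 t=0s (window 0): ALLOW
  req#7 t=0s (window 0): DENY
  req#8 t=1s (window 0): DENY
  req#9 t=2s (window 0): DENY
  req#10 t=2s (window 0): DENY
  req#11 t=2s (window 0): DENY
  req#12 t=2s (window 0): DENY
  req#13 t=2s (window 0): DENY
  req#14 t=3s (window 0): DENY
  req#15 t=3s (window 0): DENY
  req#16 t=3s (window 0): DENY
  req#17 t=3s (window 0): DENY
  req#18 t=4s (window 0): DENY
  req#19 t=4s (window 0): DENY
  req#20 t=4s (window 0): DENY
  req#21 t=4s (window 0): DENY
  req#22 t=4s (window 0): DENY
  req#23 t=4s (window 0): DENY
  req#24 t=4s (window 0): DENY

Allowed counts by window: 6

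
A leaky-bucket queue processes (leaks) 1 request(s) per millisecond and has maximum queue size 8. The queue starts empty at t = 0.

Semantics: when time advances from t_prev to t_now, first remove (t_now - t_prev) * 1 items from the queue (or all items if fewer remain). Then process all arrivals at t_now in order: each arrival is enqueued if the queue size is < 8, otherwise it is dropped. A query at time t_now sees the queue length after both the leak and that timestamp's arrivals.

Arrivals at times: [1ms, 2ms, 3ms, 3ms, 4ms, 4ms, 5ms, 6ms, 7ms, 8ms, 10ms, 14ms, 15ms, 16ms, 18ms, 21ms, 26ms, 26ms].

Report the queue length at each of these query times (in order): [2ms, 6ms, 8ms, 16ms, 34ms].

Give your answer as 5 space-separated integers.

Answer: 1 3 3 1 0

Derivation:
Queue lengths at query times:
  query t=2ms: backlog = 1
  query t=6ms: backlog = 3
  query t=8ms: backlog = 3
  query t=16ms: backlog = 1
  query t=34ms: backlog = 0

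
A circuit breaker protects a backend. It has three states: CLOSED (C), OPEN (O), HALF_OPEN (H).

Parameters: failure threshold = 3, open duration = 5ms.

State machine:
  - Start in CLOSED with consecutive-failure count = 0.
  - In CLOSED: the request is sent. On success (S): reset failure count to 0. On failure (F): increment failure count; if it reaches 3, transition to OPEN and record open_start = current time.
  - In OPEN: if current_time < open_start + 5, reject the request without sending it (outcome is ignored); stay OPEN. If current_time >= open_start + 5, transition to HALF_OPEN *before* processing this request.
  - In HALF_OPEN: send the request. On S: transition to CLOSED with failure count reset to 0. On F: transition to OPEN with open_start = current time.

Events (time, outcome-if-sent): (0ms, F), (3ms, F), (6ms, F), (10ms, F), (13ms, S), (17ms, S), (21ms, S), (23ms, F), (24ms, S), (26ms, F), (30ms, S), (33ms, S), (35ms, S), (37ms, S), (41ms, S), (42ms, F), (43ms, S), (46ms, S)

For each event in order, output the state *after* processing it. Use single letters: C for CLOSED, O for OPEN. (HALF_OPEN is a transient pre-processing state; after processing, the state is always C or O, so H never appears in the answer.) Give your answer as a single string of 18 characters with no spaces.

State after each event:
  event#1 t=0ms outcome=F: state=CLOSED
  event#2 t=3ms outcome=F: state=CLOSED
  event#3 t=6ms outcome=F: state=OPEN
  event#4 t=10ms outcome=F: state=OPEN
  event#5 t=13ms outcome=S: state=CLOSED
  event#6 t=17ms outcome=S: state=CLOSED
  event#7 t=21ms outcome=S: state=CLOSED
  event#8 t=23ms outcome=F: state=CLOSED
  event#9 t=24ms outcome=S: state=CLOSED
  event#10 t=26ms outcome=F: state=CLOSED
  event#11 t=30ms outcome=S: state=CLOSED
  event#12 t=33ms outcome=S: state=CLOSED
  event#13 t=35ms outcome=S: state=CLOSED
  event#14 t=37ms outcome=S: state=CLOSED
  event#15 t=41ms outcome=S: state=CLOSED
  event#16 t=42ms outcome=F: state=CLOSED
  event#17 t=43ms outcome=S: state=CLOSED
  event#18 t=46ms outcome=S: state=CLOSED

Answer: CCOOCCCCCCCCCCCCCC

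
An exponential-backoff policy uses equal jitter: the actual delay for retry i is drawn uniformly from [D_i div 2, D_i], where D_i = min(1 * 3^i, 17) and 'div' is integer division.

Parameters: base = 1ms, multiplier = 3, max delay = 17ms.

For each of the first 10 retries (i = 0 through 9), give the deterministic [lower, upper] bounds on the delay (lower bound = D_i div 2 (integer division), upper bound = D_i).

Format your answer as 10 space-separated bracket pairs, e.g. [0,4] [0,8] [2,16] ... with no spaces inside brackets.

Answer: [0,1] [1,3] [4,9] [8,17] [8,17] [8,17] [8,17] [8,17] [8,17] [8,17]

Derivation:
Computing bounds per retry:
  i=0: D_i=min(1*3^0,17)=1, bounds=[0,1]
  i=1: D_i=min(1*3^1,17)=3, bounds=[1,3]
  i=2: D_i=min(1*3^2,17)=9, bounds=[4,9]
  i=3: D_i=min(1*3^3,17)=17, bounds=[8,17]
  i=4: D_i=min(1*3^4,17)=17, bounds=[8,17]
  i=5: D_i=min(1*3^5,17)=17, bounds=[8,17]
  i=6: D_i=min(1*3^6,17)=17, bounds=[8,17]
  i=7: D_i=min(1*3^7,17)=17, bounds=[8,17]
  i=8: D_i=min(1*3^8,17)=17, bounds=[8,17]
  i=9: D_i=min(1*3^9,17)=17, bounds=[8,17]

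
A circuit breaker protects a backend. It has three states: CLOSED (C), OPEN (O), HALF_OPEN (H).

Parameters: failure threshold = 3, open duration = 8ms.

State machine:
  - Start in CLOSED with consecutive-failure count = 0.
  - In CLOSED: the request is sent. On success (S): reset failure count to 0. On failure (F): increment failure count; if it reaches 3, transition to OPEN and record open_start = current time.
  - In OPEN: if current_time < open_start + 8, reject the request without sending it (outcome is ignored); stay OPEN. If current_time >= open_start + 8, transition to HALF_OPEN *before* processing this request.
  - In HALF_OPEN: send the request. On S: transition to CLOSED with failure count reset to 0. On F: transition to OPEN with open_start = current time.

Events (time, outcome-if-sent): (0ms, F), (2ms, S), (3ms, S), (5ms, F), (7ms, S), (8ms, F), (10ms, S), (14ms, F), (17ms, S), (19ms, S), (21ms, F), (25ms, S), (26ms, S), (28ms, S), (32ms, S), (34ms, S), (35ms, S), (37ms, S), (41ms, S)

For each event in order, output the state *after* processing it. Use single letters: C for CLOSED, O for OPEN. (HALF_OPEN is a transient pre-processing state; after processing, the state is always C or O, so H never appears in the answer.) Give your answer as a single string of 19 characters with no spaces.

Answer: CCCCCCCCCCCCCCCCCCC

Derivation:
State after each event:
  event#1 t=0ms outcome=F: state=CLOSED
  event#2 t=2ms outcome=S: state=CLOSED
  event#3 t=3ms outcome=S: state=CLOSED
  event#4 t=5ms outcome=F: state=CLOSED
  event#5 t=7ms outcome=S: state=CLOSED
  event#6 t=8ms outcome=F: state=CLOSED
  event#7 t=10ms outcome=S: state=CLOSED
  event#8 t=14ms outcome=F: state=CLOSED
  event#9 t=17ms outcome=S: state=CLOSED
  event#10 t=19ms outcome=S: state=CLOSED
  event#11 t=21ms outcome=F: state=CLOSED
  event#12 t=25ms outcome=S: state=CLOSED
  event#13 t=26ms outcome=S: state=CLOSED
  event#14 t=28ms outcome=S: state=CLOSED
  event#15 t=32ms outcome=S: state=CLOSED
  event#16 t=34ms outcome=S: state=CLOSED
  event#17 t=35ms outcome=S: state=CLOSED
  event#18 t=37ms outcome=S: state=CLOSED
  event#19 t=41ms outcome=S: state=CLOSED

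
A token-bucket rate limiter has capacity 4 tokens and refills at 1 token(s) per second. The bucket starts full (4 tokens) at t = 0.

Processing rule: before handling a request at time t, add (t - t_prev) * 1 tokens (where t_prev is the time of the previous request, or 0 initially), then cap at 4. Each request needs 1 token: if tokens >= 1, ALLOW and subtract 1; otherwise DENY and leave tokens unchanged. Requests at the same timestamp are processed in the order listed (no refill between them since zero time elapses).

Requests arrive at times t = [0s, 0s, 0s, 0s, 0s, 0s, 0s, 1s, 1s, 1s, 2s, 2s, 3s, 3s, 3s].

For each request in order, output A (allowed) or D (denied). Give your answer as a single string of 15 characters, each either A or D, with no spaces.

Simulating step by step:
  req#1 t=0s: ALLOW
  req#2 t=0s: ALLOW
  req#3 t=0s: ALLOW
  req#4 t=0s: ALLOW
  req#5 t=0s: DENY
  req#6 t=0s: DENY
  req#7 t=0s: DENY
  req#8 t=1s: ALLOW
  req#9 t=1s: DENY
  req#10 t=1s: DENY
  req#11 t=2s: ALLOW
  req#12 t=2s: DENY
  req#13 t=3s: ALLOW
  req#14 t=3s: DENY
  req#15 t=3s: DENY

Answer: AAAADDDADDADADD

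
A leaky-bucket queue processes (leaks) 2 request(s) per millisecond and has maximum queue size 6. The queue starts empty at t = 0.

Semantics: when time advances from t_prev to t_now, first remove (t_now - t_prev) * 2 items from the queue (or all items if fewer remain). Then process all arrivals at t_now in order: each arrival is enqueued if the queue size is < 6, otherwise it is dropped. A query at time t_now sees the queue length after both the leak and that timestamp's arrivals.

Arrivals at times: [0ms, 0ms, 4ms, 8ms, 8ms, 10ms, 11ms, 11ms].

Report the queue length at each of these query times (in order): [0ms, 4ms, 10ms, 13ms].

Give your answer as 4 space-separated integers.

Queue lengths at query times:
  query t=0ms: backlog = 2
  query t=4ms: backlog = 1
  query t=10ms: backlog = 1
  query t=13ms: backlog = 0

Answer: 2 1 1 0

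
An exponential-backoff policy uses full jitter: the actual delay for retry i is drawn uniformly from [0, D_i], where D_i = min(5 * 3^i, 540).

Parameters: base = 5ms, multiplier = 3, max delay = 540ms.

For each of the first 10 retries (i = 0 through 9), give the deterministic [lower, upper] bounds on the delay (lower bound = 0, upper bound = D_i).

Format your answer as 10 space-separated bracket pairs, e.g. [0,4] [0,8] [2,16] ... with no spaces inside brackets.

Computing bounds per retry:
  i=0: D_i=min(5*3^0,540)=5, bounds=[0,5]
  i=1: D_i=min(5*3^1,540)=15, bounds=[0,15]
  i=2: D_i=min(5*3^2,540)=45, bounds=[0,45]
  i=3: D_i=min(5*3^3,540)=135, bounds=[0,135]
  i=4: D_i=min(5*3^4,540)=405, bounds=[0,405]
  i=5: D_i=min(5*3^5,540)=540, bounds=[0,540]
  i=6: D_i=min(5*3^6,540)=540, bounds=[0,540]
  i=7: D_i=min(5*3^7,540)=540, bounds=[0,540]
  i=8: D_i=min(5*3^8,540)=540, bounds=[0,540]
  i=9: D_i=min(5*3^9,540)=540, bounds=[0,540]

Answer: [0,5] [0,15] [0,45] [0,135] [0,405] [0,540] [0,540] [0,540] [0,540] [0,540]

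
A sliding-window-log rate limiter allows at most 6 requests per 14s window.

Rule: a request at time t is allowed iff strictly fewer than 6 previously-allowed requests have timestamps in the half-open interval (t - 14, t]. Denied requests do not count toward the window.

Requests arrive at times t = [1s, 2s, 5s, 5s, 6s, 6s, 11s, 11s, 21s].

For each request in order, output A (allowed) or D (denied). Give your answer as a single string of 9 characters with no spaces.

Tracking allowed requests in the window:
  req#1 t=1s: ALLOW
  req#2 t=2s: ALLOW
  req#3 t=5s: ALLOW
  req#4 t=5s: ALLOW
  req#5 t=6s: ALLOW
  req#6 t=6s: ALLOW
  req#7 t=11s: DENY
  req#8 t=11s: DENY
  req#9 t=21s: ALLOW

Answer: AAAAAADDA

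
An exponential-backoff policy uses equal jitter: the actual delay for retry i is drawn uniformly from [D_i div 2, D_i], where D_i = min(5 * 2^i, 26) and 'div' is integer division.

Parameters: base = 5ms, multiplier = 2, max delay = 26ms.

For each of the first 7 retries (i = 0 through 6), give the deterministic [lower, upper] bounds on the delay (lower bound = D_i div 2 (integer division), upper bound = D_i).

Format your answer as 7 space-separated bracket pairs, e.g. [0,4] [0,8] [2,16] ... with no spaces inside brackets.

Computing bounds per retry:
  i=0: D_i=min(5*2^0,26)=5, bounds=[2,5]
  i=1: D_i=min(5*2^1,26)=10, bounds=[5,10]
  i=2: D_i=min(5*2^2,26)=20, bounds=[10,20]
  i=3: D_i=min(5*2^3,26)=26, bounds=[13,26]
  i=4: D_i=min(5*2^4,26)=26, bounds=[13,26]
  i=5: D_i=min(5*2^5,26)=26, bounds=[13,26]
  i=6: D_i=min(5*2^6,26)=26, bounds=[13,26]

Answer: [2,5] [5,10] [10,20] [13,26] [13,26] [13,26] [13,26]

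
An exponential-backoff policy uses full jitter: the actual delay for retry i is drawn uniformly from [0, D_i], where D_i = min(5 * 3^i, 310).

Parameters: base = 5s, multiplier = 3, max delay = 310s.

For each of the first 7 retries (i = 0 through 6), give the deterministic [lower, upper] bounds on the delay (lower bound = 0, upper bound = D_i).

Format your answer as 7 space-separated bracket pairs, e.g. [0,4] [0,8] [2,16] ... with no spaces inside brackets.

Answer: [0,5] [0,15] [0,45] [0,135] [0,310] [0,310] [0,310]

Derivation:
Computing bounds per retry:
  i=0: D_i=min(5*3^0,310)=5, bounds=[0,5]
  i=1: D_i=min(5*3^1,310)=15, bounds=[0,15]
  i=2: D_i=min(5*3^2,310)=45, bounds=[0,45]
  i=3: D_i=min(5*3^3,310)=135, bounds=[0,135]
  i=4: D_i=min(5*3^4,310)=310, bounds=[0,310]
  i=5: D_i=min(5*3^5,310)=310, bounds=[0,310]
  i=6: D_i=min(5*3^6,310)=310, bounds=[0,310]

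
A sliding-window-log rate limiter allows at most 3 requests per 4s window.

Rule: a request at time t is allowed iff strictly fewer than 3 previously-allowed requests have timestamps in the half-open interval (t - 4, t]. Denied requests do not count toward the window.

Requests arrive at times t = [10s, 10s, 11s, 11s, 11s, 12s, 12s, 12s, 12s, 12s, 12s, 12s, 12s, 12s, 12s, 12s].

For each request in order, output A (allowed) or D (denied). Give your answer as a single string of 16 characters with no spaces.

Tracking allowed requests in the window:
  req#1 t=10s: ALLOW
  req#2 t=10s: ALLOW
  req#3 t=11s: ALLOW
  req#4 t=11s: DENY
  req#5 t=11s: DENY
  req#6 t=12s: DENY
  req#7 t=12s: DENY
  req#8 t=12s: DENY
  req#9 t=12s: DENY
  req#10 t=12s: DENY
  req#11 t=12s: DENY
  req#12 t=12s: DENY
  req#13 t=12s: DENY
  req#14 t=12s: DENY
  req#15 t=12s: DENY
  req#16 t=12s: DENY

Answer: AAADDDDDDDDDDDDD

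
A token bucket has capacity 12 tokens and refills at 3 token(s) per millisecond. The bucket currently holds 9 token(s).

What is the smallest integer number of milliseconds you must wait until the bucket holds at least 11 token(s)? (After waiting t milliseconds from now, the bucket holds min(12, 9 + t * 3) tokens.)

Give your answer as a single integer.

Need 9 + t * 3 >= 11, so t >= 2/3.
Smallest integer t = ceil(2/3) = 1.

Answer: 1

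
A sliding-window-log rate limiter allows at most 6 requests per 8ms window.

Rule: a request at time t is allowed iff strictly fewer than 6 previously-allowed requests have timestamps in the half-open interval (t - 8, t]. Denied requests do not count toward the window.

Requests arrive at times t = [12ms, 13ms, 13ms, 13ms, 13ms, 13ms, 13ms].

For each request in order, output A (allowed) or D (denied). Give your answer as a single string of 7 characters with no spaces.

Answer: AAAAAAD

Derivation:
Tracking allowed requests in the window:
  req#1 t=12ms: ALLOW
  req#2 t=13ms: ALLOW
  req#3 t=13ms: ALLOW
  req#4 t=13ms: ALLOW
  req#5 t=13ms: ALLOW
  req#6 t=13ms: ALLOW
  req#7 t=13ms: DENY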